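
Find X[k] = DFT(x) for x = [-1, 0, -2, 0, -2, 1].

X[k] = Σ(n=0 to 5) x[n] · ω_6^(nk)
where ω_6 = e^(-2πi/6)

Computing each X[k]:
X[0] = -4
X[1] = 1.5000+0.8660i
X[2] = 0.5000+0.8660i
X[3] = -6
X[4] = 0.5000-0.8660i
X[5] = 1.5000-0.8660i

X = [-4, 1.5000+0.8660i, 0.5000+0.8660i, -6, 0.5000-0.8660i, 1.5000-0.8660i]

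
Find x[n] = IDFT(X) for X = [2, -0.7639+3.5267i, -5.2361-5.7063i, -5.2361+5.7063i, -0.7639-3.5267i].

x[n] = (1/5) Σ(k=0 to 4) X[k] · e^(2πikn/5)

Computing each x[n]:
x[0] = -2
x[1] = 2
x[2] = -3
x[3] = 3
x[4] = 2

x = [-2, 2, -3, 3, 2]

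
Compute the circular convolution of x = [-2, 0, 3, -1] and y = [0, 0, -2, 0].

(x ⊛ y)[n] = Σ(m=0 to 3) x[m] · y[(n-m) mod 4]

Computing each output sample:
(x ⊛ y)[0] = -6
(x ⊛ y)[1] = 2
(x ⊛ y)[2] = 4
(x ⊛ y)[3] = 0

x ⊛ y = [-6, 2, 4, 0]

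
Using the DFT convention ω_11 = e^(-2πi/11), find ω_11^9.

ω_11^9 = e^(-2πi·9/11)
= cos(-2π·9/11) + i·sin(-2π·9/11)
= cos(-18π/11) + i·sin(-18π/11)

ω_11^9 = cos(-18π/11) + i·sin(-18π/11) = 0.4154+0.9096i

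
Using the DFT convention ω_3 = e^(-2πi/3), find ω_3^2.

ω_3^2 = e^(-2πi·2/3)
= cos(-2π·2/3) + i·sin(-2π·2/3)
= cos(-4π/3) + i·sin(-4π/3)

ω_3^2 = cos(-4π/3) + i·sin(-4π/3) = -0.5000+0.8660i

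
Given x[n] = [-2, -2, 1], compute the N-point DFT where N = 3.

X[k] = Σ(n=0 to 2) x[n] · ω_3^(nk)
where ω_3 = e^(-2πi/3)

Computing each X[k]:
X[0] = -3
X[1] = -1.5000+2.5981i
X[2] = -1.5000-2.5981i

X = [-3, -1.5000+2.5981i, -1.5000-2.5981i]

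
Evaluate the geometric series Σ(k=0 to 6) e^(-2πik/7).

Sum of all nth roots of unity equals 0 for n > 1 (geometric series with r ≠ 1).

0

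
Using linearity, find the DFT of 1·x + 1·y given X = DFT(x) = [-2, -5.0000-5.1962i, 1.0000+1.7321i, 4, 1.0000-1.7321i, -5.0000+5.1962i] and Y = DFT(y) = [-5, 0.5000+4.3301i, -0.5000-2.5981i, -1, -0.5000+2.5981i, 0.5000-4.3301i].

By linearity: DFT(1x + 1y) = 1·DFT(x) + 1·DFT(y)
= 1·[-2, -5.0000-5.1962i, 1.0000+1.7321i, 4, 1.0000-1.7321i, -5.0000+5.1962i] + 1·[-5, 0.5000+4.3301i, -0.5000-2.5981i, -1, -0.5000+2.5981i, 0.5000-4.3301i]

Computing element-wise:
Z[0] = 1·(-2) + 1·(-5) = -7
Z[1] = 1·(-5.0000-5.1962i) + 1·(0.5000+4.3301i) = -4.5000-0.8661i
Z[2] = 1·(1.0000+1.7321i) + 1·(-0.5000-2.5981i) = 0.5000-0.8660i
Z[3] = 1·(4) + 1·(-1) = 3
Z[4] = 1·(1.0000-1.7321i) + 1·(-0.5000+2.5981i) = 0.5000+0.8660i
Z[5] = 1·(-5.0000+5.1962i) + 1·(0.5000-4.3301i) = -4.5000+0.8661i

DFT(1x + 1y) = 1·X + 1·Y = [-7, -4.5000-0.8661i, 0.5000-0.8660i, 3, 0.5000+0.8660i, -4.5000+0.8661i]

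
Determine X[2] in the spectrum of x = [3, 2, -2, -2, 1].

X[2] = Σ(n=0 to 4) x[n] · ω_5^(2n) where ω_5 = e^(-2πi/5)
= (3)·ω_5^0 + (2)·ω_5^2 + (-2)·ω_5^4 + (-2)·ω_5^6 + (1)·ω_5^8

X[2] = -0.6631-0.5878i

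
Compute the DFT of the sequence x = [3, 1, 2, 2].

X[k] = Σ(n=0 to 3) x[n] · ω_4^(nk)
where ω_4 = e^(-2πi/4)

Computing each X[k]:
X[0] = 8
X[1] = 1+1i
X[2] = 2
X[3] = 1-1i

X = [8, 1+1i, 2, 1-1i]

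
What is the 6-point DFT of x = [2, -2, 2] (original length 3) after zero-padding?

Original 3-point DFT: [2, 2.0000+3.4641i, 2.0000-3.4641i]
Zero-padded 6-point DFT provides frequency interpolation.

DFT_6([x, 0, ...]) = [2, 0, 2.0000+3.4641i, 6, 2.0000-3.4641i, 0]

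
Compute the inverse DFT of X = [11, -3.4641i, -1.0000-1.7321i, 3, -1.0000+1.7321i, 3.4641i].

x[n] = (1/6) Σ(k=0 to 5) X[k] · e^(2πikn/6)

Computing each x[n]:
x[0] = 2
x[1] = 3
x[2] = 3
x[3] = 1
x[4] = 2
x[5] = 0

x = [2, 3, 3, 1, 2, 0]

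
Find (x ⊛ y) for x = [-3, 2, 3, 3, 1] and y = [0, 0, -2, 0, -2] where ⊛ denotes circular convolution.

(x ⊛ y)[n] = Σ(m=0 to 4) x[m] · y[(n-m) mod 5]

Computing each output sample:
(x ⊛ y)[0] = -10
(x ⊛ y)[1] = -8
(x ⊛ y)[2] = 0
(x ⊛ y)[3] = -6
(x ⊛ y)[4] = 0

x ⊛ y = [-10, -8, 0, -6, 0]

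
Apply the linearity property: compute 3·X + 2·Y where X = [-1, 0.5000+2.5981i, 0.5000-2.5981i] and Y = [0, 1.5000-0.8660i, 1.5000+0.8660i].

By linearity: DFT(3x + 2y) = 3·DFT(x) + 2·DFT(y)
= 3·[-1, 0.5000+2.5981i, 0.5000-2.5981i] + 2·[0, 1.5000-0.8660i, 1.5000+0.8660i]

Computing element-wise:
Z[0] = 3·(-1) + 2·(0) = -3
Z[1] = 3·(0.5000+2.5981i) + 2·(1.5000-0.8660i) = 4.5000+6.0623i
Z[2] = 3·(0.5000-2.5981i) + 2·(1.5000+0.8660i) = 4.5000-6.0623i

DFT(3x + 2y) = 3·X + 2·Y = [-3, 4.5000+6.0623i, 4.5000-6.0623i]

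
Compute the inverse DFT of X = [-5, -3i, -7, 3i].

x[n] = (1/4) Σ(k=0 to 3) X[k] · e^(2πikn/4)

Computing each x[n]:
x[0] = -3
x[1] = 2
x[2] = -3
x[3] = -1

x = [-3, 2, -3, -1]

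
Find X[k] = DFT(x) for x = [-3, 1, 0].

X[k] = Σ(n=0 to 2) x[n] · ω_3^(nk)
where ω_3 = e^(-2πi/3)

Computing each X[k]:
X[0] = -2
X[1] = -3.5000-0.8660i
X[2] = -3.5000+0.8660i

X = [-2, -3.5000-0.8660i, -3.5000+0.8660i]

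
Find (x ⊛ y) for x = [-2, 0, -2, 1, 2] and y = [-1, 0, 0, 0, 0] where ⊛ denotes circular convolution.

(x ⊛ y)[n] = Σ(m=0 to 4) x[m] · y[(n-m) mod 5]

Computing each output sample:
(x ⊛ y)[0] = 2
(x ⊛ y)[1] = 0
(x ⊛ y)[2] = 2
(x ⊛ y)[3] = -1
(x ⊛ y)[4] = -2

x ⊛ y = [2, 0, 2, -1, -2]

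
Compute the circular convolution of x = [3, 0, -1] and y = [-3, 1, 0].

(x ⊛ y)[n] = Σ(m=0 to 2) x[m] · y[(n-m) mod 3]

Computing each output sample:
(x ⊛ y)[0] = -10
(x ⊛ y)[1] = 3
(x ⊛ y)[2] = 3

x ⊛ y = [-10, 3, 3]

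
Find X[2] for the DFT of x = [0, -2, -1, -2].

X[2] = Σ(n=0 to 3) x[n] · ω_4^(2n) where ω_4 = e^(-2πi/4)
= (0)·ω_4^0 + (-2)·ω_4^2 + (-1)·ω_4^4 + (-2)·ω_4^6

X[2] = 3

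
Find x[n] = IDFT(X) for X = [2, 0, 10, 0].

x[n] = (1/4) Σ(k=0 to 3) X[k] · e^(2πikn/4)

Computing each x[n]:
x[0] = 3
x[1] = -2
x[2] = 3
x[3] = -2

x = [3, -2, 3, -2]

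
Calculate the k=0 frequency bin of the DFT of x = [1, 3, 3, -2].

X[0] = Σ(n=0 to 3) x[n] · ω_4^0 = Σ x[n]
= (1) + (3) + (3) + (-2)

X[0] = 5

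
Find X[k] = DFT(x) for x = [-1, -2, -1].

X[k] = Σ(n=0 to 2) x[n] · ω_3^(nk)
where ω_3 = e^(-2πi/3)

Computing each X[k]:
X[0] = -4
X[1] = 0.5000+0.8660i
X[2] = 0.5000-0.8660i

X = [-4, 0.5000+0.8660i, 0.5000-0.8660i]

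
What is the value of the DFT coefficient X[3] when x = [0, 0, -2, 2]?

X[3] = Σ(n=0 to 3) x[n] · ω_4^(3n) where ω_4 = e^(-2πi/4)
= (0)·ω_4^0 + (0)·ω_4^3 + (-2)·ω_4^6 + (2)·ω_4^9

X[3] = 2-2i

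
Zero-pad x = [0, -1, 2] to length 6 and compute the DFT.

Original 3-point DFT: [1, -0.5000+2.5981i, -0.5000-2.5981i]
Zero-padded 6-point DFT provides frequency interpolation.

DFT_6([x, 0, ...]) = [1, -1.5000-0.8660i, -0.5000+2.5981i, 3, -0.5000-2.5981i, -1.5000+0.8660i]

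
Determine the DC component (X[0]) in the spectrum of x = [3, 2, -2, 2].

X[0] = Σ(n=0 to 3) x[n] · ω_4^0 = Σ x[n]
= (3) + (2) + (-2) + (2)

X[0] = 5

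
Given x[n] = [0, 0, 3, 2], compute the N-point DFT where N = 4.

X[k] = Σ(n=0 to 3) x[n] · ω_4^(nk)
where ω_4 = e^(-2πi/4)

Computing each X[k]:
X[0] = 5
X[1] = -3+2i
X[2] = 1
X[3] = -3-2i

X = [5, -3+2i, 1, -3-2i]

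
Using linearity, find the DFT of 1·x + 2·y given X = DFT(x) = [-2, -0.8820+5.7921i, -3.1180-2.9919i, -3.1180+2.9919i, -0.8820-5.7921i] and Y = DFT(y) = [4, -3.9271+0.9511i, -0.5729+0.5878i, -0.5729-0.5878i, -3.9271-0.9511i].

By linearity: DFT(1x + 2y) = 1·DFT(x) + 2·DFT(y)
= 1·[-2, -0.8820+5.7921i, -3.1180-2.9919i, -3.1180+2.9919i, -0.8820-5.7921i] + 2·[4, -3.9271+0.9511i, -0.5729+0.5878i, -0.5729-0.5878i, -3.9271-0.9511i]

Computing element-wise:
Z[0] = 1·(-2) + 2·(4) = 6
Z[1] = 1·(-0.8820+5.7921i) + 2·(-3.9271+0.9511i) = -8.7362+7.6943i
Z[2] = 1·(-3.1180-2.9919i) + 2·(-0.5729+0.5878i) = -4.2638-1.8163i
Z[3] = 1·(-3.1180+2.9919i) + 2·(-0.5729-0.5878i) = -4.2638+1.8163i
Z[4] = 1·(-0.8820-5.7921i) + 2·(-3.9271-0.9511i) = -8.7362-7.6943i

DFT(1x + 2y) = 1·X + 2·Y = [6, -8.7362+7.6943i, -4.2638-1.8163i, -4.2638+1.8163i, -8.7362-7.6943i]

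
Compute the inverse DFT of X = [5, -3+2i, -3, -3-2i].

x[n] = (1/4) Σ(k=0 to 3) X[k] · e^(2πikn/4)

Computing each x[n]:
x[0] = -1
x[1] = 1
x[2] = 2
x[3] = 3

x = [-1, 1, 2, 3]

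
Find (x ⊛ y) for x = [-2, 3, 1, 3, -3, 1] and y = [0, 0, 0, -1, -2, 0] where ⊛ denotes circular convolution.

(x ⊛ y)[n] = Σ(m=0 to 5) x[m] · y[(n-m) mod 6]

Computing each output sample:
(x ⊛ y)[0] = -5
(x ⊛ y)[1] = -3
(x ⊛ y)[2] = 5
(x ⊛ y)[3] = 0
(x ⊛ y)[4] = 1
(x ⊛ y)[5] = -7

x ⊛ y = [-5, -3, 5, 0, 1, -7]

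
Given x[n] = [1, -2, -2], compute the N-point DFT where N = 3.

X[k] = Σ(n=0 to 2) x[n] · ω_3^(nk)
where ω_3 = e^(-2πi/3)

Computing each X[k]:
X[0] = -3
X[1] = 3
X[2] = 3

X = [-3, 3, 3]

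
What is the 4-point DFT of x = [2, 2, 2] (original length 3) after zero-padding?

Original 3-point DFT: [6, 0, 0]
Zero-padded 4-point DFT provides frequency interpolation.

DFT_4([x, 0, ...]) = [6, -2i, 2, 2i]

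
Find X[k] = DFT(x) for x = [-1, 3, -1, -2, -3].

X[k] = Σ(n=0 to 4) x[n] · ω_5^(nk)
where ω_5 = e^(-2πi/5)

Computing each X[k]:
X[0] = -4
X[1] = 1.4271-6.2941i
X[2] = -1.9271-2.5757i
X[3] = -1.9271+2.5757i
X[4] = 1.4271+6.2941i

X = [-4, 1.4271-6.2941i, -1.9271-2.5757i, -1.9271+2.5757i, 1.4271+6.2941i]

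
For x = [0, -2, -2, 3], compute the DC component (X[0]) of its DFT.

X[0] = Σ(n=0 to 3) x[n] · ω_4^0 = Σ x[n]
= (0) + (-2) + (-2) + (3)

X[0] = -1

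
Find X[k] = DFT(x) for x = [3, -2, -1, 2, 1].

X[k] = Σ(n=0 to 4) x[n] · ω_5^(nk)
where ω_5 = e^(-2πi/5)

Computing each X[k]:
X[0] = 3
X[1] = 1.8820+4.6165i
X[2] = 4.1180-1.0898i
X[3] = 4.1180+1.0898i
X[4] = 1.8820-4.6165i

X = [3, 1.8820+4.6165i, 4.1180-1.0898i, 4.1180+1.0898i, 1.8820-4.6165i]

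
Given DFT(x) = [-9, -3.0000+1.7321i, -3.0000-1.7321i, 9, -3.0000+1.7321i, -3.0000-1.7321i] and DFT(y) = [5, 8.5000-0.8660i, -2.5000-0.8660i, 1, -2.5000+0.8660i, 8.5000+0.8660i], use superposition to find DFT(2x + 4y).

By linearity: DFT(2x + 4y) = 2·DFT(x) + 4·DFT(y)
= 2·[-9, -3.0000+1.7321i, -3.0000-1.7321i, 9, -3.0000+1.7321i, -3.0000-1.7321i] + 4·[5, 8.5000-0.8660i, -2.5000-0.8660i, 1, -2.5000+0.8660i, 8.5000+0.8660i]

Computing element-wise:
Z[0] = 2·(-9) + 4·(5) = 2
Z[1] = 2·(-3.0000+1.7321i) + 4·(8.5000-0.8660i) = 28.0000+0.0002i
Z[2] = 2·(-3.0000-1.7321i) + 4·(-2.5000-0.8660i) = -16.0000-6.9282i
Z[3] = 2·(9) + 4·(1) = 22
Z[4] = 2·(-3.0000+1.7321i) + 4·(-2.5000+0.8660i) = -16.0000+6.9282i
Z[5] = 2·(-3.0000-1.7321i) + 4·(8.5000+0.8660i) = 28.0000-0.0002i

DFT(2x + 4y) = 2·X + 4·Y = [2, 28.0000+0.0002i, -16.0000-6.9282i, 22, -16.0000+6.9282i, 28.0000-0.0002i]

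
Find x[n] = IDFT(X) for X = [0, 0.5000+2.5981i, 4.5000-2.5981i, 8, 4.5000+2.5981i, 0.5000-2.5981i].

x[n] = (1/6) Σ(k=0 to 5) X[k] · e^(2πikn/6)

Computing each x[n]:
x[0] = 3
x[1] = -2
x[2] = -1
x[3] = 0
x[4] = 2
x[5] = -2

x = [3, -2, -1, 0, 2, -2]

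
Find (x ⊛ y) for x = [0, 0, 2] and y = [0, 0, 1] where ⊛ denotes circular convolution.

(x ⊛ y)[n] = Σ(m=0 to 2) x[m] · y[(n-m) mod 3]

Computing each output sample:
(x ⊛ y)[0] = 0
(x ⊛ y)[1] = 2
(x ⊛ y)[2] = 0

x ⊛ y = [0, 2, 0]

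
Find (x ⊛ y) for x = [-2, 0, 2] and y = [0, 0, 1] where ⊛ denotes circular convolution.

(x ⊛ y)[n] = Σ(m=0 to 2) x[m] · y[(n-m) mod 3]

Computing each output sample:
(x ⊛ y)[0] = 0
(x ⊛ y)[1] = 2
(x ⊛ y)[2] = -2

x ⊛ y = [0, 2, -2]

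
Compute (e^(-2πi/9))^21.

Since ω_9^9 = 1, powers reduce modulo 9.
21 mod 9 = 3
So ω_9^21 = ω_9^3 = e^(-2πi·3/9)

ω_9^21 = ω_9^3 = -0.5000-0.8660i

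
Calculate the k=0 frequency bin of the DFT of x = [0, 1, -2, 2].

X[0] = Σ(n=0 to 3) x[n] · ω_4^0 = Σ x[n]
= (0) + (1) + (-2) + (2)

X[0] = 1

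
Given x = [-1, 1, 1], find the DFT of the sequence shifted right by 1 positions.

Time shift by 1: X_shifted[k] = ω_3^(1k) · X[k]
Shifted x = [1, -1, 1]

DFT(x[n-1]) = [1, 1.0000+1.7321i, 1.0000-1.7321i]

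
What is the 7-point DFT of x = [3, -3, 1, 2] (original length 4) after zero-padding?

Original 4-point DFT: [3, 2+5i, 5, 2-5i]
Zero-padded 7-point DFT provides frequency interpolation.

DFT_7([x, 0, ...]) = [3, -0.8949+0.5028i, 4.0136+4.9223i, 5.8814+0.1336i, 5.8814-0.1336i, 4.0136-4.9223i, -0.8949-0.5028i]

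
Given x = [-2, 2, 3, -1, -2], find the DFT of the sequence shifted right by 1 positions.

Time shift by 1: X_shifted[k] = ω_5^(1k) · X[k]
Shifted x = [-2, -2, 2, 3, -1]

DFT(x[n-1]) = [0, -6.9721+1.5388i, 1.9721-0.3633i, 1.9721+0.3633i, -6.9721-1.5388i]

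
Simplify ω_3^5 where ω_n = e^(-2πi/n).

Since ω_3^3 = 1, powers reduce modulo 3.
5 mod 3 = 2
So ω_3^5 = ω_3^2 = e^(-2πi·2/3)

ω_3^5 = ω_3^2 = -0.5000+0.8660i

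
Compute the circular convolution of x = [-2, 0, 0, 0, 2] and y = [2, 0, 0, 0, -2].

(x ⊛ y)[n] = Σ(m=0 to 4) x[m] · y[(n-m) mod 5]

Computing each output sample:
(x ⊛ y)[0] = -4
(x ⊛ y)[1] = 0
(x ⊛ y)[2] = 0
(x ⊛ y)[3] = -4
(x ⊛ y)[4] = 8

x ⊛ y = [-4, 0, 0, -4, 8]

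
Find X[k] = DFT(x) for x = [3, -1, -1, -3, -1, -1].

X[k] = Σ(n=0 to 5) x[n] · ω_6^(nk)
where ω_6 = e^(-2πi/6)

Computing each X[k]:
X[0] = -4
X[1] = 6
X[2] = 2
X[3] = 6
X[4] = 2
X[5] = 6

X = [-4, 6, 2, 6, 2, 6]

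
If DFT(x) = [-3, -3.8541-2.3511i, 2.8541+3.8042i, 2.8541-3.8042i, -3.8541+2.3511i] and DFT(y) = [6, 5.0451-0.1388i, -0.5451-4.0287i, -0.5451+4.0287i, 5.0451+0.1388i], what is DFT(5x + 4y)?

By linearity: DFT(5x + 4y) = 5·DFT(x) + 4·DFT(y)
= 5·[-3, -3.8541-2.3511i, 2.8541+3.8042i, 2.8541-3.8042i, -3.8541+2.3511i] + 4·[6, 5.0451-0.1388i, -0.5451-4.0287i, -0.5451+4.0287i, 5.0451+0.1388i]

Computing element-wise:
Z[0] = 5·(-3) + 4·(6) = 9
Z[1] = 5·(-3.8541-2.3511i) + 4·(5.0451-0.1388i) = 0.9099-12.3107i
Z[2] = 5·(2.8541+3.8042i) + 4·(-0.5451-4.0287i) = 12.0901+2.9062i
Z[3] = 5·(2.8541-3.8042i) + 4·(-0.5451+4.0287i) = 12.0901-2.9062i
Z[4] = 5·(-3.8541+2.3511i) + 4·(5.0451+0.1388i) = 0.9099+12.3107i

DFT(5x + 4y) = 5·X + 4·Y = [9, 0.9099-12.3107i, 12.0901+2.9062i, 12.0901-2.9062i, 0.9099+12.3107i]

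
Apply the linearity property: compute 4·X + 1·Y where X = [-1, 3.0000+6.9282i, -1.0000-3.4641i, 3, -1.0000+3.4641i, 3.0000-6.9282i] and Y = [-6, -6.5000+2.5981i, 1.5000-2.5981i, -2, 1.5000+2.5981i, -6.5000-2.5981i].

By linearity: DFT(4x + 1y) = 4·DFT(x) + 1·DFT(y)
= 4·[-1, 3.0000+6.9282i, -1.0000-3.4641i, 3, -1.0000+3.4641i, 3.0000-6.9282i] + 1·[-6, -6.5000+2.5981i, 1.5000-2.5981i, -2, 1.5000+2.5981i, -6.5000-2.5981i]

Computing element-wise:
Z[0] = 4·(-1) + 1·(-6) = -10
Z[1] = 4·(3.0000+6.9282i) + 1·(-6.5000+2.5981i) = 5.5000+30.3109i
Z[2] = 4·(-1.0000-3.4641i) + 1·(1.5000-2.5981i) = -2.5000-16.4545i
Z[3] = 4·(3) + 1·(-2) = 10
Z[4] = 4·(-1.0000+3.4641i) + 1·(1.5000+2.5981i) = -2.5000+16.4545i
Z[5] = 4·(3.0000-6.9282i) + 1·(-6.5000-2.5981i) = 5.5000-30.3109i

DFT(4x + 1y) = 4·X + 1·Y = [-10, 5.5000+30.3109i, -2.5000-16.4545i, 10, -2.5000+16.4545i, 5.5000-30.3109i]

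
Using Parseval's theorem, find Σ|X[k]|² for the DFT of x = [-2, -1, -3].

Parseval: Σ|x[n]|² = (1/N)Σ|X[k]|², so Σ|X[k]|² = N·Σ|x[n]|² = 3·14.0000

Σ|X[k]|² = N·Σ|x[n]|² = 3·14.0000 = 42.0000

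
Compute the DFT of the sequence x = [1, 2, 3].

X[k] = Σ(n=0 to 2) x[n] · ω_3^(nk)
where ω_3 = e^(-2πi/3)

Computing each X[k]:
X[0] = 6
X[1] = -1.5000+0.8660i
X[2] = -1.5000-0.8660i

X = [6, -1.5000+0.8660i, -1.5000-0.8660i]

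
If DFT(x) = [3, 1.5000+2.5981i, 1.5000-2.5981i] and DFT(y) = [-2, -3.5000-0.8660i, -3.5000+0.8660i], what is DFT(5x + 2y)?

By linearity: DFT(5x + 2y) = 5·DFT(x) + 2·DFT(y)
= 5·[3, 1.5000+2.5981i, 1.5000-2.5981i] + 2·[-2, -3.5000-0.8660i, -3.5000+0.8660i]

Computing element-wise:
Z[0] = 5·(3) + 2·(-2) = 11
Z[1] = 5·(1.5000+2.5981i) + 2·(-3.5000-0.8660i) = 0.5000+11.2585i
Z[2] = 5·(1.5000-2.5981i) + 2·(-3.5000+0.8660i) = 0.5000-11.2585i

DFT(5x + 2y) = 5·X + 2·Y = [11, 0.5000+11.2585i, 0.5000-11.2585i]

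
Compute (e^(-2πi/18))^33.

Since ω_18^18 = 1, powers reduce modulo 18.
33 mod 18 = 15
So ω_18^33 = ω_18^15 = e^(-2πi·15/18)

ω_18^33 = ω_18^15 = 0.5000+0.8660i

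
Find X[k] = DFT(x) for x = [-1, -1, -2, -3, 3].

X[k] = Σ(n=0 to 4) x[n] · ω_5^(nk)
where ω_5 = e^(-2πi/5)

Computing each X[k]:
X[0] = -4
X[1] = 3.6631+3.2164i
X[2] = -4.1631+3.3022i
X[3] = -4.1631-3.3022i
X[4] = 3.6631-3.2164i

X = [-4, 3.6631+3.2164i, -4.1631+3.3022i, -4.1631-3.3022i, 3.6631-3.2164i]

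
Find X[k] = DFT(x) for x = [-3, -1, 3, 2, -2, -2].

X[k] = Σ(n=0 to 5) x[n] · ω_6^(nk)
where ω_6 = e^(-2πi/6)

Computing each X[k]:
X[0] = -3
X[1] = -7.0000-5.1962i
X[2] = 3.4641i
X[3] = -1
X[4] = -3.4641i
X[5] = -7.0000+5.1962i

X = [-3, -7.0000-5.1962i, 3.4641i, -1, -3.4641i, -7.0000+5.1962i]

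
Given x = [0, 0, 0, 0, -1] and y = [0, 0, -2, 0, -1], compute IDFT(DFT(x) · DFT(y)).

(x ⊛ y)[n] = Σ(m=0 to 4) x[m] · y[(n-m) mod 5]

Computing each output sample:
(x ⊛ y)[0] = 0
(x ⊛ y)[1] = 2
(x ⊛ y)[2] = 0
(x ⊛ y)[3] = 1
(x ⊛ y)[4] = 0

x ⊛ y = [0, 2, 0, 1, 0]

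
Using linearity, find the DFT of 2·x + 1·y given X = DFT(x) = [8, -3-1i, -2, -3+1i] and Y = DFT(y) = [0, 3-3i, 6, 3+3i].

By linearity: DFT(2x + 1y) = 2·DFT(x) + 1·DFT(y)
= 2·[8, -3-1i, -2, -3+1i] + 1·[0, 3-3i, 6, 3+3i]

Computing element-wise:
Z[0] = 2·(8) + 1·(0) = 16
Z[1] = 2·(-3-1i) + 1·(3-3i) = -3-5i
Z[2] = 2·(-2) + 1·(6) = 2
Z[3] = 2·(-3+1i) + 1·(3+3i) = -3+5i

DFT(2x + 1y) = 2·X + 1·Y = [16, -3-5i, 2, -3+5i]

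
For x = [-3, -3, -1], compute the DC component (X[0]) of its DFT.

X[0] = Σ(n=0 to 2) x[n] · ω_3^0 = Σ x[n]
= (-3) + (-3) + (-1)

X[0] = -7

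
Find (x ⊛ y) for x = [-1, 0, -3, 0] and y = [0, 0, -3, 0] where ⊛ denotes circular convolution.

(x ⊛ y)[n] = Σ(m=0 to 3) x[m] · y[(n-m) mod 4]

Computing each output sample:
(x ⊛ y)[0] = 9
(x ⊛ y)[1] = 0
(x ⊛ y)[2] = 3
(x ⊛ y)[3] = 0

x ⊛ y = [9, 0, 3, 0]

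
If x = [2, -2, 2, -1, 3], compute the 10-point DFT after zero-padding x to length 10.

Original 5-point DFT: [4, 1.5000+2.9919i, 1.5000+5.7921i, 1.5000-5.7921i, 1.5000-2.9919i]
Zero-padded 10-point DFT provides frequency interpolation.

DFT_10([x, 0, ...]) = [4, -1.1180-1.5388i, 1.5000+2.9919i, 1.1180-0.3633i, 1.5000+5.7921i, 10, 1.5000-5.7921i, 1.1180+0.3633i, 1.5000-2.9919i, -1.1180+1.5388i]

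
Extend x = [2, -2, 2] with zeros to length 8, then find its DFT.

Original 3-point DFT: [2, 2.0000+3.4641i, 2.0000-3.4641i]
Zero-padded 8-point DFT provides frequency interpolation.

DFT_8([x, 0, ...]) = [2, 0.5858-0.5858i, 2i, 3.4142+3.4142i, 6, 3.4142-3.4142i, -2i, 0.5858+0.5858i]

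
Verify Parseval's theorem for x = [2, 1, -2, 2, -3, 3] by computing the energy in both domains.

Time domain:
Σ|x[n]|² = |2|² + |1|² + |-2|² + |2|² + |-3|² + |3|² = 31.0000

Frequency domain:
(1/6)Σ|X[k]|² = (1/6)(|3|² + |4.5000+0.8660i|² + |4.5000+2.5981i|² + |-9|² + |4.5000-2.5981i|² + |4.5000-0.8660i|²) = (1/6)·186.0000 = 31.0000

Both sides agree, confirming Parseval's theorem.

Σ|x[n]|² = (1/N)Σ|X[k]|² = 31.0000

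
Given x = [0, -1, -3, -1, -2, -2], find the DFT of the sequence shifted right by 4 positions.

Time shift by 4: X_shifted[k] = ω_6^(4k) · X[k]
Shifted x = [-3, -1, -2, -2, 0, -1]

DFT(x[n-4]) = [-9, -1.0000+1.7321i, -3.0000-1.7321i, -1, -3.0000+1.7321i, -1.0000-1.7321i]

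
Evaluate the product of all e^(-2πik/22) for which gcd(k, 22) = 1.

The primitive 22nd roots of unity are ω_22^k for k coprime to 22: k ∈ {1, 3, 5, 7, 9, 13, 15, 17, 19, 21}
Their product equals the constant term of the cyclotomic polynomial Φ_22(x) up to sign.
For n ≥ 3, the product of all primitive nth roots of unity is 1. (For n=1 it is 1; for n=2 it is -1.)

1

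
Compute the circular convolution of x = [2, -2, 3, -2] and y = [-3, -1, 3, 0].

(x ⊛ y)[n] = Σ(m=0 to 3) x[m] · y[(n-m) mod 4]

Computing each output sample:
(x ⊛ y)[0] = 5
(x ⊛ y)[1] = -2
(x ⊛ y)[2] = -1
(x ⊛ y)[3] = -3

x ⊛ y = [5, -2, -1, -3]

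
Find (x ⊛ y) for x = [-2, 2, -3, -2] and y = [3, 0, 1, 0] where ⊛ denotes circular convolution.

(x ⊛ y)[n] = Σ(m=0 to 3) x[m] · y[(n-m) mod 4]

Computing each output sample:
(x ⊛ y)[0] = -9
(x ⊛ y)[1] = 4
(x ⊛ y)[2] = -11
(x ⊛ y)[3] = -4

x ⊛ y = [-9, 4, -11, -4]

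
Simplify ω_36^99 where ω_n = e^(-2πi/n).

Since ω_36^36 = 1, powers reduce modulo 36.
99 mod 36 = 27
So ω_36^99 = ω_36^27 = e^(-2πi·27/36)

ω_36^99 = ω_36^27 = 1i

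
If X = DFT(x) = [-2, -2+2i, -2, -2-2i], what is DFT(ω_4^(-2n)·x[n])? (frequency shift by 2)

Modulation property: DFT(ω_4^(-2n)·x[n]) = X[(k-2) mod 4], so circularly shift X by 2 positions.

X[k-2] = [-2, -2-2i, -2, -2+2i]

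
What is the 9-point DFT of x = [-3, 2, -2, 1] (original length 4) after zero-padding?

Original 4-point DFT: [-2, -1-1i, -8, -1+1i]
Zero-padded 9-point DFT provides frequency interpolation.

DFT_9([x, 0, ...]) = [-2, -2.3152-0.1820i, -1.2733-0.4195i, -2.0000-3.4641i, -6.9115-2.8356i, -6.9115+2.8356i, -2.0000+3.4641i, -1.2733+0.4195i, -2.3152+0.1820i]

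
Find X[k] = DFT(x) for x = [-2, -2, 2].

X[k] = Σ(n=0 to 2) x[n] · ω_3^(nk)
where ω_3 = e^(-2πi/3)

Computing each X[k]:
X[0] = -2
X[1] = -2.0000+3.4641i
X[2] = -2.0000-3.4641i

X = [-2, -2.0000+3.4641i, -2.0000-3.4641i]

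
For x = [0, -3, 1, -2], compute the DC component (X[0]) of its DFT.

X[0] = Σ(n=0 to 3) x[n] · ω_4^0 = Σ x[n]
= (0) + (-3) + (1) + (-2)

X[0] = -4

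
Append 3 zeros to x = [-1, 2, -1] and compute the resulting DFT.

Original 3-point DFT: [0, -1.5000-2.5981i, -1.5000+2.5981i]
Zero-padded 6-point DFT provides frequency interpolation.

DFT_6([x, 0, ...]) = [0, 0.5000-0.8660i, -1.5000-2.5981i, -4, -1.5000+2.5981i, 0.5000+0.8660i]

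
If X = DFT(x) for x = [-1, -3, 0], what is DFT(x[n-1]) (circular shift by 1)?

Time shift by 1: X_shifted[k] = ω_3^(1k) · X[k]
Shifted x = [0, -1, -3]

DFT(x[n-1]) = [-4, 2.0000-1.7321i, 2.0000+1.7321i]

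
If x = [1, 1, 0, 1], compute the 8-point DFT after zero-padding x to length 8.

Original 4-point DFT: [3, 1, -1, 1]
Zero-padded 8-point DFT provides frequency interpolation.

DFT_8([x, 0, ...]) = [3, 1.0000-1.4142i, 1, 1.0000-1.4142i, -1, 1.0000+1.4142i, 1, 1.0000+1.4142i]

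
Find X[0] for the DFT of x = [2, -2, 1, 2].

X[0] = Σ(n=0 to 3) x[n] · ω_4^0 = Σ x[n]
= (2) + (-2) + (1) + (2)

X[0] = 3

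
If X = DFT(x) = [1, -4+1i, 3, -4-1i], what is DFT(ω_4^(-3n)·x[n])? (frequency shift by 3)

Modulation property: DFT(ω_4^(-3n)·x[n]) = X[(k-3) mod 4], so circularly shift X by 3 positions.

X[k-3] = [-4+1i, 3, -4-1i, 1]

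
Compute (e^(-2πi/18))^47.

Since ω_18^18 = 1, powers reduce modulo 18.
47 mod 18 = 11
So ω_18^47 = ω_18^11 = e^(-2πi·11/18)

ω_18^47 = ω_18^11 = -0.7660+0.6428i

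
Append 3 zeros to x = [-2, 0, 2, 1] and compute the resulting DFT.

Original 4-point DFT: [1, -4+1i, -1, -4-1i]
Zero-padded 7-point DFT provides frequency interpolation.

DFT_7([x, 0, ...]) = [1, -3.3460-2.3837i, -3.1784+1.6496i, -0.9755+0.5887i, -0.9755-0.5887i, -3.1784-1.6496i, -3.3460+2.3837i]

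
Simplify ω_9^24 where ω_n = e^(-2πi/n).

Since ω_9^9 = 1, powers reduce modulo 9.
24 mod 9 = 6
So ω_9^24 = ω_9^6 = e^(-2πi·6/9)

ω_9^24 = ω_9^6 = -0.5000+0.8660i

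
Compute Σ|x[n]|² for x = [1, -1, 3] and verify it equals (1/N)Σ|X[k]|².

Time domain:
Σ|x[n]|² = |1|² + |-1|² + |3|² = 11.0000

Frequency domain:
(1/3)Σ|X[k]|² = (1/3)(|3|² + |3.4641i|² + |-3.4641i|²) = (1/3)·33.0000 = 11.0000

Both sides agree, confirming Parseval's theorem.

Σ|x[n]|² = (1/N)Σ|X[k]|² = 11.0000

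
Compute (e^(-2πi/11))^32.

Since ω_11^11 = 1, powers reduce modulo 11.
32 mod 11 = 10
So ω_11^32 = ω_11^10 = e^(-2πi·10/11)

ω_11^32 = ω_11^10 = 0.8413+0.5406i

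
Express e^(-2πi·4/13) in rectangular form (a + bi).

ω_13^4 = e^(-2πi·4/13)
= cos(-2π·4/13) + i·sin(-2π·4/13)
= cos(-8π/13) + i·sin(-8π/13)

ω_13^4 = cos(-8π/13) + i·sin(-8π/13) = -0.3546-0.9350i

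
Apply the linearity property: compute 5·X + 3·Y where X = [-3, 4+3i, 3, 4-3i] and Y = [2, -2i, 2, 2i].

By linearity: DFT(5x + 3y) = 5·DFT(x) + 3·DFT(y)
= 5·[-3, 4+3i, 3, 4-3i] + 3·[2, -2i, 2, 2i]

Computing element-wise:
Z[0] = 5·(-3) + 3·(2) = -9
Z[1] = 5·(4+3i) + 3·(-2i) = 20+9i
Z[2] = 5·(3) + 3·(2) = 21
Z[3] = 5·(4-3i) + 3·(2i) = 20-9i

DFT(5x + 3y) = 5·X + 3·Y = [-9, 20+9i, 21, 20-9i]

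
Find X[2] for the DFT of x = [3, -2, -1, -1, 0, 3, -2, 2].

X[2] = Σ(n=0 to 7) x[n] · ω_8^(2n) where ω_8 = e^(-2πi/8)
= (3)·ω_8^0 + (-2)·ω_8^2 + (-1)·ω_8^4 + (-1)·ω_8^6 + (0)·ω_8^8 + (3)·ω_8^10 + (-2)·ω_8^12 + (2)·ω_8^14

X[2] = 6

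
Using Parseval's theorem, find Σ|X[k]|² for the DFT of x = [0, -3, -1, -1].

Parseval: Σ|x[n]|² = (1/N)Σ|X[k]|², so Σ|X[k]|² = N·Σ|x[n]|² = 4·11.0000

Σ|X[k]|² = N·Σ|x[n]|² = 4·11.0000 = 44.0000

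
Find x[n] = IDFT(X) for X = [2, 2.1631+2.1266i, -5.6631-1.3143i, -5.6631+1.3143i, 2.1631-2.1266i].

x[n] = (1/5) Σ(k=0 to 4) X[k] · e^(2πikn/5)

Computing each x[n]:
x[0] = -1
x[1] = 2
x[2] = -2
x[3] = 0
x[4] = 3

x = [-1, 2, -2, 0, 3]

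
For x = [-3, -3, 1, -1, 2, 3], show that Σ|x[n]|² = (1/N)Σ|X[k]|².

Time domain:
Σ|x[n]|² = |-3|² + |-3|² + |1|² + |-1|² + |2|² + |3|² = 33.0000

Frequency domain:
(1/6)Σ|X[k]|² = (1/6)(|-1|² + |-3.5000+6.0622i|² + |-5.5000+4.3301i|² + |1|² + |-5.5000-4.3301i|² + |-3.5000-6.0622i|²) = (1/6)·198.0000 = 33.0000

Both sides agree, confirming Parseval's theorem.

Σ|x[n]|² = (1/N)Σ|X[k]|² = 33.0000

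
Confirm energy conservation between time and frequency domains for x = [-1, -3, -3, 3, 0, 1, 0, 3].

Time domain:
Σ|x[n]|² = |-1|² + |-3|² + |-3|² + |3|² + |0|² + |1|² + |0|² + |3|² = 38.0000

Frequency domain:
(1/8)Σ|X[k]|² = (1/8)(|0|² + |-3.8284+5.8284i|² + |2+8i|² + |1.8284-0.1716i|² + |-8|² + |1.8284+0.1716i|² + |2-8i|² + |-3.8284-5.8284i|²) = (1/8)·304.0000 = 38.0000

Both sides agree, confirming Parseval's theorem.

Σ|x[n]|² = (1/N)Σ|X[k]|² = 38.0000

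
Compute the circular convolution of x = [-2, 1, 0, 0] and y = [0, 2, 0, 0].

(x ⊛ y)[n] = Σ(m=0 to 3) x[m] · y[(n-m) mod 4]

Computing each output sample:
(x ⊛ y)[0] = 0
(x ⊛ y)[1] = -4
(x ⊛ y)[2] = 2
(x ⊛ y)[3] = 0

x ⊛ y = [0, -4, 2, 0]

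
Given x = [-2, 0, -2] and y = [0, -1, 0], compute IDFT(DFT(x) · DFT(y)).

(x ⊛ y)[n] = Σ(m=0 to 2) x[m] · y[(n-m) mod 3]

Computing each output sample:
(x ⊛ y)[0] = 2
(x ⊛ y)[1] = 2
(x ⊛ y)[2] = 0

x ⊛ y = [2, 2, 0]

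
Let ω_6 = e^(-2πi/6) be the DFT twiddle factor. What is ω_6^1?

ω_6^1 = e^(-2πi·1/6)
= cos(-2π·1/6) + i·sin(-2π·1/6)
= cos(-2π/6) + i·sin(-2π/6)

ω_6^1 = cos(-2π/6) + i·sin(-2π/6) = 0.5000-0.8660i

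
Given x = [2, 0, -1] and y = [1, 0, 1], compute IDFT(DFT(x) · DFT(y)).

(x ⊛ y)[n] = Σ(m=0 to 2) x[m] · y[(n-m) mod 3]

Computing each output sample:
(x ⊛ y)[0] = 2
(x ⊛ y)[1] = -1
(x ⊛ y)[2] = 1

x ⊛ y = [2, -1, 1]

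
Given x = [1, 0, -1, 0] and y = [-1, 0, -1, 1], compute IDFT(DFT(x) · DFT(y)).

(x ⊛ y)[n] = Σ(m=0 to 3) x[m] · y[(n-m) mod 4]

Computing each output sample:
(x ⊛ y)[0] = 0
(x ⊛ y)[1] = -1
(x ⊛ y)[2] = 0
(x ⊛ y)[3] = 1

x ⊛ y = [0, -1, 0, 1]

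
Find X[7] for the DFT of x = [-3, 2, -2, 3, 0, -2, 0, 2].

X[7] = Σ(n=0 to 7) x[n] · ω_8^(7n) where ω_8 = e^(-2πi/8)
= (-3)·ω_8^0 + (2)·ω_8^7 + (-2)·ω_8^14 + (3)·ω_8^21 + (0)·ω_8^28 + (-2)·ω_8^35 + (0)·ω_8^42 + (2)·ω_8^49

X[7] = -0.8787+1.5355i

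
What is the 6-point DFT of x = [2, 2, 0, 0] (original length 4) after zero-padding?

Original 4-point DFT: [4, 2-2i, 0, 2+2i]
Zero-padded 6-point DFT provides frequency interpolation.

DFT_6([x, 0, ...]) = [4, 3.0000-1.7321i, 1.0000-1.7321i, 0, 1.0000+1.7321i, 3.0000+1.7321i]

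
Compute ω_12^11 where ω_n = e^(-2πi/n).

ω_12^11 = e^(-2πi·11/12)
= cos(-2π·11/12) + i·sin(-2π·11/12)
= cos(-22π/12) + i·sin(-22π/12)

ω_12^11 = cos(-22π/12) + i·sin(-22π/12) = 0.8660+0.5000i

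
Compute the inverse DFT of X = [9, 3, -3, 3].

x[n] = (1/4) Σ(k=0 to 3) X[k] · e^(2πikn/4)

Computing each x[n]:
x[0] = 3
x[1] = 3
x[2] = 0
x[3] = 3

x = [3, 3, 0, 3]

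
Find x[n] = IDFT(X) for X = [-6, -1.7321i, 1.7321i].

x[n] = (1/3) Σ(k=0 to 2) X[k] · e^(2πikn/3)

Computing each x[n]:
x[0] = -2
x[1] = -1
x[2] = -3

x = [-2, -1, -3]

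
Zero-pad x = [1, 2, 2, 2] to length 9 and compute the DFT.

Original 4-point DFT: [7, -1, -1, -1]
Zero-padded 9-point DFT provides frequency interpolation.

DFT_9([x, 0, ...]) = [7, 1.8794-4.9872i, -1.5321-0.9216i, 1, -0.3473-1.1305i, -0.3473+1.1305i, 1, -1.5321+0.9216i, 1.8794+4.9872i]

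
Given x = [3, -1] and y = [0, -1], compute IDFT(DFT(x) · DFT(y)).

(x ⊛ y)[n] = Σ(m=0 to 1) x[m] · y[(n-m) mod 2]

Computing each output sample:
(x ⊛ y)[0] = 1
(x ⊛ y)[1] = -3

x ⊛ y = [1, -3]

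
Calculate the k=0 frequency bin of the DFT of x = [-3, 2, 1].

X[0] = Σ(n=0 to 2) x[n] · ω_3^0 = Σ x[n]
= (-3) + (2) + (1)

X[0] = 0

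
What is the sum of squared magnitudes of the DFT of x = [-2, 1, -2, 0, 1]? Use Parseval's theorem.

Parseval: Σ|x[n]|² = (1/N)Σ|X[k]|², so Σ|X[k]|² = N·Σ|x[n]|² = 5·10.0000

Σ|X[k]|² = N·Σ|x[n]|² = 5·10.0000 = 50.0000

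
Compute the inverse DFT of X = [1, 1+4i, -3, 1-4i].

x[n] = (1/4) Σ(k=0 to 3) X[k] · e^(2πikn/4)

Computing each x[n]:
x[0] = 0
x[1] = -1
x[2] = -1
x[3] = 3

x = [0, -1, -1, 3]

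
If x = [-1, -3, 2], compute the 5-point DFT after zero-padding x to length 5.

Original 3-point DFT: [-2, -0.5000+4.3301i, -0.5000-4.3301i]
Zero-padded 5-point DFT provides frequency interpolation.

DFT_5([x, 0, ...]) = [-2, -3.5451+1.6776i, 2.0451+3.6655i, 2.0451-3.6655i, -3.5451-1.6776i]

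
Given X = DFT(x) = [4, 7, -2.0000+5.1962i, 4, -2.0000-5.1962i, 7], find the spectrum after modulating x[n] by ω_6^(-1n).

Modulation property: DFT(ω_6^(-1n)·x[n]) = X[(k-1) mod 6], so circularly shift X by 1 positions.

X[k-1] = [7, 4, 7, -2.0000+5.1962i, 4, -2.0000-5.1962i]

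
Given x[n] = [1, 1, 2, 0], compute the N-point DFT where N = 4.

X[k] = Σ(n=0 to 3) x[n] · ω_4^(nk)
where ω_4 = e^(-2πi/4)

Computing each X[k]:
X[0] = 4
X[1] = -1-1i
X[2] = 2
X[3] = -1+1i

X = [4, -1-1i, 2, -1+1i]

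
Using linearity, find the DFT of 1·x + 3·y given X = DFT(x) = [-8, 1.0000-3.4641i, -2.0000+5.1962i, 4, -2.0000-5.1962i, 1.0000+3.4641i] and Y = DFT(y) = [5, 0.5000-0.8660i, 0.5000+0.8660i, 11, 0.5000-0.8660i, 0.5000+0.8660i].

By linearity: DFT(1x + 3y) = 1·DFT(x) + 3·DFT(y)
= 1·[-8, 1.0000-3.4641i, -2.0000+5.1962i, 4, -2.0000-5.1962i, 1.0000+3.4641i] + 3·[5, 0.5000-0.8660i, 0.5000+0.8660i, 11, 0.5000-0.8660i, 0.5000+0.8660i]

Computing element-wise:
Z[0] = 1·(-8) + 3·(5) = 7
Z[1] = 1·(1.0000-3.4641i) + 3·(0.5000-0.8660i) = 2.5000-6.0621i
Z[2] = 1·(-2.0000+5.1962i) + 3·(0.5000+0.8660i) = -0.5000+7.7942i
Z[3] = 1·(4) + 3·(11) = 37
Z[4] = 1·(-2.0000-5.1962i) + 3·(0.5000-0.8660i) = -0.5000-7.7942i
Z[5] = 1·(1.0000+3.4641i) + 3·(0.5000+0.8660i) = 2.5000+6.0621i

DFT(1x + 3y) = 1·X + 3·Y = [7, 2.5000-6.0621i, -0.5000+7.7942i, 37, -0.5000-7.7942i, 2.5000+6.0621i]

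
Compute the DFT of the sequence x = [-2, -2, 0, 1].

X[k] = Σ(n=0 to 3) x[n] · ω_4^(nk)
where ω_4 = e^(-2πi/4)

Computing each X[k]:
X[0] = -3
X[1] = -2+3i
X[2] = -1
X[3] = -2-3i

X = [-3, -2+3i, -1, -2-3i]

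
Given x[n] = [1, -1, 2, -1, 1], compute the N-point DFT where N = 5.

X[k] = Σ(n=0 to 4) x[n] · ω_5^(nk)
where ω_5 = e^(-2πi/5)

Computing each X[k]:
X[0] = 2
X[1] = 0.1910+0.1388i
X[2] = 1.3090+4.0287i
X[3] = 1.3090-4.0287i
X[4] = 0.1910-0.1388i

X = [2, 0.1910+0.1388i, 1.3090+4.0287i, 1.3090-4.0287i, 0.1910-0.1388i]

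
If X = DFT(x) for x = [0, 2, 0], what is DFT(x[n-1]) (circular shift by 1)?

Time shift by 1: X_shifted[k] = ω_3^(1k) · X[k]
Shifted x = [0, 0, 2]

DFT(x[n-1]) = [2, -1.0000+1.7321i, -1.0000-1.7321i]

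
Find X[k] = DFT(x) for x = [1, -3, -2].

X[k] = Σ(n=0 to 2) x[n] · ω_3^(nk)
where ω_3 = e^(-2πi/3)

Computing each X[k]:
X[0] = -4
X[1] = 3.5000+0.8660i
X[2] = 3.5000-0.8660i

X = [-4, 3.5000+0.8660i, 3.5000-0.8660i]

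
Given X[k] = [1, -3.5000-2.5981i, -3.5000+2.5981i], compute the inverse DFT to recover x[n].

x[n] = (1/3) Σ(k=0 to 2) X[k] · e^(2πikn/3)

Computing each x[n]:
x[0] = -2
x[1] = 3
x[2] = 0

x = [-2, 3, 0]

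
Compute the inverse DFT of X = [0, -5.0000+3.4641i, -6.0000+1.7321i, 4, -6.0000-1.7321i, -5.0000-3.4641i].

x[n] = (1/6) Σ(k=0 to 5) X[k] · e^(2πikn/6)

Computing each x[n]:
x[0] = -3
x[1] = -2
x[2] = 2
x[3] = -1
x[4] = 3
x[5] = 1

x = [-3, -2, 2, -1, 3, 1]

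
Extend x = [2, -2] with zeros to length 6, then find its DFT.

Original 2-point DFT: [0, 4]
Zero-padded 6-point DFT provides frequency interpolation.

DFT_6([x, 0, ...]) = [0, 1.0000+1.7321i, 3.0000+1.7321i, 4, 3.0000-1.7321i, 1.0000-1.7321i]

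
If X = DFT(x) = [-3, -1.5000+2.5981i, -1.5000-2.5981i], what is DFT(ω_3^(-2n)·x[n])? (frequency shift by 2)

Modulation property: DFT(ω_3^(-2n)·x[n]) = X[(k-2) mod 3], so circularly shift X by 2 positions.

X[k-2] = [-1.5000+2.5981i, -1.5000-2.5981i, -3]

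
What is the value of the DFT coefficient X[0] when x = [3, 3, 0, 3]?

X[0] = Σ(n=0 to 3) x[n] · ω_4^0 = Σ x[n]
= (3) + (3) + (0) + (3)

X[0] = 9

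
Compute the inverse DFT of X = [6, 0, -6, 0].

x[n] = (1/4) Σ(k=0 to 3) X[k] · e^(2πikn/4)

Computing each x[n]:
x[0] = 0
x[1] = 3
x[2] = 0
x[3] = 3

x = [0, 3, 0, 3]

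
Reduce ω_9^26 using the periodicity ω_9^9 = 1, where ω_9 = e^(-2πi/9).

Since ω_9^9 = 1, powers reduce modulo 9.
26 mod 9 = 8
So ω_9^26 = ω_9^8 = e^(-2πi·8/9)

ω_9^26 = ω_9^8 = 0.7660+0.6428i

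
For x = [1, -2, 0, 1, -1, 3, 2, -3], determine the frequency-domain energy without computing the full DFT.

Parseval: Σ|x[n]|² = (1/N)Σ|X[k]|², so Σ|X[k]|² = N·Σ|x[n]|² = 8·29.0000

Σ|X[k]|² = N·Σ|x[n]|² = 8·29.0000 = 232.0000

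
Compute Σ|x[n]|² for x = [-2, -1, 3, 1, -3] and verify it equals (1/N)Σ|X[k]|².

Time domain:
Σ|x[n]|² = |-2|² + |-1|² + |3|² + |1|² + |-3|² = 24.0000

Frequency domain:
(1/5)Σ|X[k]|² = (1/5)(|-2|² + |-6.4721-3.0777i|² + |2.4721+0.7265i|² + |2.4721-0.7265i|² + |-6.4721+3.0777i|²) = (1/5)·120.0000 = 24.0000

Both sides agree, confirming Parseval's theorem.

Σ|x[n]|² = (1/N)Σ|X[k]|² = 24.0000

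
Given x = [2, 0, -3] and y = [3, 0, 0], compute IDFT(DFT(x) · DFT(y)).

(x ⊛ y)[n] = Σ(m=0 to 2) x[m] · y[(n-m) mod 3]

Computing each output sample:
(x ⊛ y)[0] = 6
(x ⊛ y)[1] = 0
(x ⊛ y)[2] = -9

x ⊛ y = [6, 0, -9]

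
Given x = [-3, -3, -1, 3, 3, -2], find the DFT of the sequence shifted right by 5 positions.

Time shift by 5: X_shifted[k] = ω_6^(5k) · X[k]
Shifted x = [-3, -1, 3, 3, -2, -3]

DFT(x[n-5]) = [-3, -8.5000-6.0622i, 1.5000+2.5981i, -1, 1.5000-2.5981i, -8.5000+6.0622i]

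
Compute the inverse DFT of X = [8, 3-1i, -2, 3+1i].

x[n] = (1/4) Σ(k=0 to 3) X[k] · e^(2πikn/4)

Computing each x[n]:
x[0] = 3
x[1] = 3
x[2] = 0
x[3] = 2

x = [3, 3, 0, 2]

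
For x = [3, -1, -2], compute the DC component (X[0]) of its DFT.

X[0] = Σ(n=0 to 2) x[n] · ω_3^0 = Σ x[n]
= (3) + (-1) + (-2)

X[0] = 0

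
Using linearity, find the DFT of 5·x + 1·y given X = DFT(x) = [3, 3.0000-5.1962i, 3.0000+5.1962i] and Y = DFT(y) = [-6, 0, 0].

By linearity: DFT(5x + 1y) = 5·DFT(x) + 1·DFT(y)
= 5·[3, 3.0000-5.1962i, 3.0000+5.1962i] + 1·[-6, 0, 0]

Computing element-wise:
Z[0] = 5·(3) + 1·(-6) = 9
Z[1] = 5·(3.0000-5.1962i) + 1·(0) = 15.0000-25.9810i
Z[2] = 5·(3.0000+5.1962i) + 1·(0) = 15.0000+25.9810i

DFT(5x + 1y) = 5·X + 1·Y = [9, 15.0000-25.9810i, 15.0000+25.9810i]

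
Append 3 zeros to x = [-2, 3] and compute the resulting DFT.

Original 2-point DFT: [1, -5]
Zero-padded 5-point DFT provides frequency interpolation.

DFT_5([x, 0, ...]) = [1, -1.0729-2.8532i, -4.4271-1.7634i, -4.4271+1.7634i, -1.0729+2.8532i]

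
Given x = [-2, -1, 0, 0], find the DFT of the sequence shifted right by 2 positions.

Time shift by 2: X_shifted[k] = ω_4^(2k) · X[k]
Shifted x = [0, 0, -2, -1]

DFT(x[n-2]) = [-3, 2-1i, -1, 2+1i]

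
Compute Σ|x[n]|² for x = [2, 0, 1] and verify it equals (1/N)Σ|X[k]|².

Time domain:
Σ|x[n]|² = |2|² + |0|² + |1|² = 5.0000

Frequency domain:
(1/3)Σ|X[k]|² = (1/3)(|3|² + |1.5000+0.8660i|² + |1.5000-0.8660i|²) = (1/3)·15.0000 = 5.0000

Both sides agree, confirming Parseval's theorem.

Σ|x[n]|² = (1/N)Σ|X[k]|² = 5.0000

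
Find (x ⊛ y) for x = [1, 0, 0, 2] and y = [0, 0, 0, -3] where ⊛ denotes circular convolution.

(x ⊛ y)[n] = Σ(m=0 to 3) x[m] · y[(n-m) mod 4]

Computing each output sample:
(x ⊛ y)[0] = 0
(x ⊛ y)[1] = 0
(x ⊛ y)[2] = -6
(x ⊛ y)[3] = -3

x ⊛ y = [0, 0, -6, -3]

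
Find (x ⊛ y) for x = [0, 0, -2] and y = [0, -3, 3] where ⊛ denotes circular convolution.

(x ⊛ y)[n] = Σ(m=0 to 2) x[m] · y[(n-m) mod 3]

Computing each output sample:
(x ⊛ y)[0] = 6
(x ⊛ y)[1] = -6
(x ⊛ y)[2] = 0

x ⊛ y = [6, -6, 0]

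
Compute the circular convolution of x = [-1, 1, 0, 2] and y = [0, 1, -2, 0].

(x ⊛ y)[n] = Σ(m=0 to 3) x[m] · y[(n-m) mod 4]

Computing each output sample:
(x ⊛ y)[0] = 2
(x ⊛ y)[1] = -5
(x ⊛ y)[2] = 3
(x ⊛ y)[3] = -2

x ⊛ y = [2, -5, 3, -2]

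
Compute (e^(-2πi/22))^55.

Since ω_22^22 = 1, powers reduce modulo 22.
55 mod 22 = 11
So ω_22^55 = ω_22^11 = e^(-2πi·11/22)

ω_22^55 = ω_22^11 = -1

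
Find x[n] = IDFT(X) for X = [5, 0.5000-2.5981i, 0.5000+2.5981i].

x[n] = (1/3) Σ(k=0 to 2) X[k] · e^(2πikn/3)

Computing each x[n]:
x[0] = 2
x[1] = 3
x[2] = 0

x = [2, 3, 0]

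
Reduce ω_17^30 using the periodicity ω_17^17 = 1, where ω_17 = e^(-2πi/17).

Since ω_17^17 = 1, powers reduce modulo 17.
30 mod 17 = 13
So ω_17^30 = ω_17^13 = e^(-2πi·13/17)

ω_17^30 = ω_17^13 = 0.0923+0.9957i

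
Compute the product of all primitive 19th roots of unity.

The primitive 19th roots of unity are ω_19^k for k coprime to 19: k ∈ {1, 2, 3, 4, 5, 6, 7, 8, 9, 10, 11, 12, 13, 14, 15, 16, 17, 18}
Their product equals the constant term of the cyclotomic polynomial Φ_19(x) up to sign.
For n ≥ 3, the product of all primitive nth roots of unity is 1. (For n=1 it is 1; for n=2 it is -1.)

1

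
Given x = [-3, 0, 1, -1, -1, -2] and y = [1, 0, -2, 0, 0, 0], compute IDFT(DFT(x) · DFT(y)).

(x ⊛ y)[n] = Σ(m=0 to 5) x[m] · y[(n-m) mod 6]

Computing each output sample:
(x ⊛ y)[0] = -1
(x ⊛ y)[1] = 4
(x ⊛ y)[2] = 7
(x ⊛ y)[3] = -1
(x ⊛ y)[4] = -3
(x ⊛ y)[5] = 0

x ⊛ y = [-1, 4, 7, -1, -3, 0]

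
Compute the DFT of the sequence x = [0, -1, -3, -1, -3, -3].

X[k] = Σ(n=0 to 5) x[n] · ω_6^(nk)
where ω_6 = e^(-2πi/6)

Computing each X[k]:
X[0] = -11
X[1] = 2.0000-1.7321i
X[2] = 4.0000-1.7321i
X[3] = -1
X[4] = 4.0000+1.7321i
X[5] = 2.0000+1.7321i

X = [-11, 2.0000-1.7321i, 4.0000-1.7321i, -1, 4.0000+1.7321i, 2.0000+1.7321i]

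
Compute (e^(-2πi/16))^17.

Since ω_16^16 = 1, powers reduce modulo 16.
17 mod 16 = 1
So ω_16^17 = ω_16^1 = e^(-2πi·1/16)

ω_16^17 = ω_16^1 = 0.9239-0.3827i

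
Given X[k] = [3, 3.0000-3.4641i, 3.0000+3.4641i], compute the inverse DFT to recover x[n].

x[n] = (1/3) Σ(k=0 to 2) X[k] · e^(2πikn/3)

Computing each x[n]:
x[0] = 3
x[1] = 2
x[2] = -2

x = [3, 2, -2]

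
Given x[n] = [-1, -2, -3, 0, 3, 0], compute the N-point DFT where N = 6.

X[k] = Σ(n=0 to 5) x[n] · ω_6^(nk)
where ω_6 = e^(-2πi/6)

Computing each X[k]:
X[0] = -3
X[1] = -2.0000+6.9282i
X[2] = -3.4641i
X[3] = 1
X[4] = 3.4641i
X[5] = -2.0000-6.9282i

X = [-3, -2.0000+6.9282i, -3.4641i, 1, 3.4641i, -2.0000-6.9282i]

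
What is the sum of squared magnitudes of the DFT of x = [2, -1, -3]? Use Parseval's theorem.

Parseval: Σ|x[n]|² = (1/N)Σ|X[k]|², so Σ|X[k]|² = N·Σ|x[n]|² = 3·14.0000

Σ|X[k]|² = N·Σ|x[n]|² = 3·14.0000 = 42.0000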